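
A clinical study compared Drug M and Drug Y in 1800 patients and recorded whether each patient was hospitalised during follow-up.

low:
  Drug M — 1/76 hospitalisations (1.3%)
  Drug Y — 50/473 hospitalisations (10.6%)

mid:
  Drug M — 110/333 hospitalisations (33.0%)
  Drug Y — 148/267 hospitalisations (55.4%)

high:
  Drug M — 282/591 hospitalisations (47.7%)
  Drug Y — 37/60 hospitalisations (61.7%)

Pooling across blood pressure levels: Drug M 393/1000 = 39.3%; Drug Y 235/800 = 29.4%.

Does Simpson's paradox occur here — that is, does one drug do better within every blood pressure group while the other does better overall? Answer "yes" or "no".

Within each blood pressure level (low 1.3% vs 10.6%; mid 33.0% vs 55.4%; high 47.7% vs 61.7%), Drug M has the lower rate every time. Pooled: 39.3% vs 29.4% — Drug Y has the lower rate overall. The two comparisons disagree.

yes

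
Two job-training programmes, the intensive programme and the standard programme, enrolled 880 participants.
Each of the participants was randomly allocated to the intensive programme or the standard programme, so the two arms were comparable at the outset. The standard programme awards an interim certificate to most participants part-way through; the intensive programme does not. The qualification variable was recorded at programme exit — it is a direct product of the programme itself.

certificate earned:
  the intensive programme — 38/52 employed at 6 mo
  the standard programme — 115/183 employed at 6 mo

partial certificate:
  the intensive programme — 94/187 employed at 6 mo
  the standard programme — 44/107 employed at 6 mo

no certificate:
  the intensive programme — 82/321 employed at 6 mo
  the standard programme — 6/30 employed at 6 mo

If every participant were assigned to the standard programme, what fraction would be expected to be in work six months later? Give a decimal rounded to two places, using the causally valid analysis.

0.52

The qualification attained during the programme-specific comparison favours the intensive programme throughout, but the pooled figures favour the standard programme. The question is whether to condition on qualification attained during the programme.
Because the programme influences qualification attained during the programme, qualification attained during the programme is a post-treatment mediator, not a confounder. Stratifying on it would bias the estimate; the causal effect is the crude pooled difference.
So P(outcome | do(the standard programme)) is just the pooled rate for the standard programme: 165/320 = 0.516.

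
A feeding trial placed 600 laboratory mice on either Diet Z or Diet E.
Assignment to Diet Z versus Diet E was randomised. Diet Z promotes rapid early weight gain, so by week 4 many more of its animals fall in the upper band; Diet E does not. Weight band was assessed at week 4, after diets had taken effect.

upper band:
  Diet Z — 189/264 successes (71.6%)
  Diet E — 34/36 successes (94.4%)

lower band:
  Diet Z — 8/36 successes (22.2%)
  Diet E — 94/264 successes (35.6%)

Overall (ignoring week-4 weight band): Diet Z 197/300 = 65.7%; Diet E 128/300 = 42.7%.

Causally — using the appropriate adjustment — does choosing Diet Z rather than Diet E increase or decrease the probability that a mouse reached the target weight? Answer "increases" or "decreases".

increases

Stratifying would compare diets among laboratory mice the diets themselves sorted into week-4 weight band groups — a form of selection on an intermediate. The unconditioned pooled rates give the total causal effect.
Pooled: Diet Z 65.7% vs Diet E 42.7%; Diet Z is higher overall.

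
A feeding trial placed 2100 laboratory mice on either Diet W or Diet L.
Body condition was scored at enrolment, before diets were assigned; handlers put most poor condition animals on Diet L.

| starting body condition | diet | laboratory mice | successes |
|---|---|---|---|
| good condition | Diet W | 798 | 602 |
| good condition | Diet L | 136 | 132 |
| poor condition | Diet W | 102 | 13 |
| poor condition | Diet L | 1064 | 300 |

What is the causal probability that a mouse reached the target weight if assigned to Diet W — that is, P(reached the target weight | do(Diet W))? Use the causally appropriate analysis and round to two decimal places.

0.41

Starting body condition is set before the diet has any effect — it is not caused by the diet — and it independently drives the outcome. That makes it a confounder, so the causal comparison is within starting body condition levels.
Standardising Diet W to the population starting body condition mix: 0.445·602/798 + 0.555·13/102 = 0.406.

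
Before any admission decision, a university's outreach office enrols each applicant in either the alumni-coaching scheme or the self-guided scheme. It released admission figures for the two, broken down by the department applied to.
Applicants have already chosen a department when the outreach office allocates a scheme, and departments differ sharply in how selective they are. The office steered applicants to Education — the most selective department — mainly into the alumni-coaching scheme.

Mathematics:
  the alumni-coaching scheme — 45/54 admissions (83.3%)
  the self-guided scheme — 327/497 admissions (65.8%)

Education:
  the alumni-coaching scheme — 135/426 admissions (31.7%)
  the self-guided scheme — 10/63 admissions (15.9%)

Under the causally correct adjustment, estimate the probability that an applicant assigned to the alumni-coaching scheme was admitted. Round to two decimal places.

0.59

The department-specific comparison favours the alumni-coaching scheme throughout, but the pooled figures favour the self-guided scheme. The question is whether to condition on department.
Since department is a pre-existing factor (not a product of the outreach scheme) and it affects the outcome on its own, it is a confounder. The stratified rates, not the pooled rate, identify the causal effect.
Standardising the alumni-coaching scheme to the population department mix: 0.530·45/54 + 0.470·135/426 = 0.591.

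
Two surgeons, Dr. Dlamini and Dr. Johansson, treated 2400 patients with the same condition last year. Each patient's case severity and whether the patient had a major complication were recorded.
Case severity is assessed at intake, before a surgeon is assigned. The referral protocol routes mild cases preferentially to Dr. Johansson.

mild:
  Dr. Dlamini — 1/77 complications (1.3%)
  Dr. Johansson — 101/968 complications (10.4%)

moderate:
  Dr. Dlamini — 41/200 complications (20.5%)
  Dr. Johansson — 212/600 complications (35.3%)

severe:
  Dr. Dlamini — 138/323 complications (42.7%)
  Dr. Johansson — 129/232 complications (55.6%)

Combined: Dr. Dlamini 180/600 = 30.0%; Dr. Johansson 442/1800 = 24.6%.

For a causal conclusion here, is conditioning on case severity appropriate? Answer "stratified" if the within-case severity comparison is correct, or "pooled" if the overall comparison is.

stratified

Case severity satisfies the back-door criterion: it is not a descendant of the surgeon, and it blocks the spurious path from surgeon to outcome. Adjusting for it (i.e., using the within-case severity rates) gives the causal effect.
Within each level — mild: 1.3% vs 10.4%; moderate: 20.5% vs 35.3%; severe: 42.7% vs 55.6% — Dr. Dlamini is lower every time.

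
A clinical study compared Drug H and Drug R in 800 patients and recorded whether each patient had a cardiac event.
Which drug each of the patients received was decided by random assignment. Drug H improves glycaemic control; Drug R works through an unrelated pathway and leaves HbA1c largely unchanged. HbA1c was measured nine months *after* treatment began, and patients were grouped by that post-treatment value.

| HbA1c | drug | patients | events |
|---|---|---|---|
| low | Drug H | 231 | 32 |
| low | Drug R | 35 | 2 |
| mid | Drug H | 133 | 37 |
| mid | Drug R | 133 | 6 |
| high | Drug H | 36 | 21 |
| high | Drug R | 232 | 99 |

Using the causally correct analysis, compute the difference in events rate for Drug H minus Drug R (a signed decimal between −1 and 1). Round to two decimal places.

-0.04

Stratifying would compare drugs among patients the drugs themselves sorted into HbA1c groups — a form of selection on an intermediate. The unconditioned pooled rates give the total causal effect.
The causal difference is the pooled difference: 0.225 − 0.268 = -0.043.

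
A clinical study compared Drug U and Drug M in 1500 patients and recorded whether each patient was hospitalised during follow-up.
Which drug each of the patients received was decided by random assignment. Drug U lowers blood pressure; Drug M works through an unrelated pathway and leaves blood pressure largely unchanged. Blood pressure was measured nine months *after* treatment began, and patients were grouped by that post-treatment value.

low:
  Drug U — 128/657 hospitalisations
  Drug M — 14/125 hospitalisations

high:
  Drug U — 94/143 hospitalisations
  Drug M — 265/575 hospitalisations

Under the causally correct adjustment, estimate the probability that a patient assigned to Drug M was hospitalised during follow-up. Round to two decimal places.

The stratified and pooled comparisons disagree (Drug M wins within each blood pressure; Drug U wins overall), so the answer turns on the causal role of blood pressure.
The distribution of blood pressure is itself part of what the drug does — it is an intermediate outcome. Holding it fixed would remove that part of the effect; the total effect is the pooled difference.
So P(outcome | do(Drug M)) is just the pooled rate for Drug M: 279/700 = 0.399.

0.40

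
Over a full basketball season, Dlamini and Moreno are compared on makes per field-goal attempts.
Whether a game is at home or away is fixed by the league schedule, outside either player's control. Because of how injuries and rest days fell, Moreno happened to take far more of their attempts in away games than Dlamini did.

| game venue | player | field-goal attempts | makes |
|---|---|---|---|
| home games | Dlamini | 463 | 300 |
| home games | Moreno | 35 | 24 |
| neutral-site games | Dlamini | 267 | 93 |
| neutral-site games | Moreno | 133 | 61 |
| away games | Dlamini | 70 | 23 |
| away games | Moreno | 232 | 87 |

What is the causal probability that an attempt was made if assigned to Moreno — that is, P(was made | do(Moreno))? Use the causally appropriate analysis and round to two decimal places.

0.53

Game venue is set before the player has any effect — it is not caused by the player — and it independently drives the outcome. That makes it a confounder, so the causal comparison is within game venue levels.
Standardising Moreno to the population game venue mix: 0.415·24/35 + 0.333·61/133 + 0.252·87/232 = 0.532.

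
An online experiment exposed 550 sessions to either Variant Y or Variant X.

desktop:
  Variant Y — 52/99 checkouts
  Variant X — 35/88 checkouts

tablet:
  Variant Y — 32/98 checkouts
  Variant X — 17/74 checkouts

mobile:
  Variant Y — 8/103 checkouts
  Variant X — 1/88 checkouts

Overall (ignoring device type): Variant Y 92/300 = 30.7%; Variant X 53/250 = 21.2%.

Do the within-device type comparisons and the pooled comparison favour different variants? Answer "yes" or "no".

no

Within each device type level (desktop 52.5% vs 39.8%; tablet 32.7% vs 23.0%; mobile 7.8% vs 1.1%), Variant Y has the higher rate every time. Pooled: 30.7% vs 21.2% — Variant Y has the higher rate overall. They agree.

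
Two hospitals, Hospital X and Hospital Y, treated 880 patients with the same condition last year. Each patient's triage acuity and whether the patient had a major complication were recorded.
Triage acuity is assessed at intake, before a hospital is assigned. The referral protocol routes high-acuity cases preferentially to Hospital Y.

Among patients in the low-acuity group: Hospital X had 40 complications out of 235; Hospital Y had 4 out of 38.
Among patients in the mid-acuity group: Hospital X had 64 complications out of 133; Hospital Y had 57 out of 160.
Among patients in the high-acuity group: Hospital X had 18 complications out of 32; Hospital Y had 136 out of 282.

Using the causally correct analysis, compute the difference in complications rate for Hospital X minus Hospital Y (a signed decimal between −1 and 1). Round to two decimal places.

The imbalance in triage acuity arose from how patients were allocated, not from anything the hospital did; and triage acuity independently affects the outcome. The pooled gap is confounded — condition on triage acuity.
Adjusting over the population distribution of triage acuity: 0.310·(0.170−0.105) + 0.333·(0.481−0.356) + 0.357·(0.562−0.482) = +0.090.

+0.09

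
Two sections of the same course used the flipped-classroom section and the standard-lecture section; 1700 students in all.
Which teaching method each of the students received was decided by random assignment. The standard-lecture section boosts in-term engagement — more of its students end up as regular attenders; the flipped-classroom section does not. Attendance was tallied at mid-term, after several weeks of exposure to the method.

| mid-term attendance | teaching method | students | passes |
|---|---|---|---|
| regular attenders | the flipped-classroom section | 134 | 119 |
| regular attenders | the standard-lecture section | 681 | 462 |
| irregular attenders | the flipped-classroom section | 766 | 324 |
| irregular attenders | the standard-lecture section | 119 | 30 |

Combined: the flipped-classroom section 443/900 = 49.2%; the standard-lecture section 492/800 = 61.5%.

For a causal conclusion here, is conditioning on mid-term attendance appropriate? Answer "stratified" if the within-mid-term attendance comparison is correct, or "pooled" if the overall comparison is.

The distribution of mid-term attendance is itself part of what the teaching method does — it is an intermediate outcome. Holding it fixed would remove that part of the effect; the total effect is the pooled difference.
Pooled: the flipped-classroom section 49.2% vs the standard-lecture section 61.5%; the standard-lecture section is higher overall.

pooled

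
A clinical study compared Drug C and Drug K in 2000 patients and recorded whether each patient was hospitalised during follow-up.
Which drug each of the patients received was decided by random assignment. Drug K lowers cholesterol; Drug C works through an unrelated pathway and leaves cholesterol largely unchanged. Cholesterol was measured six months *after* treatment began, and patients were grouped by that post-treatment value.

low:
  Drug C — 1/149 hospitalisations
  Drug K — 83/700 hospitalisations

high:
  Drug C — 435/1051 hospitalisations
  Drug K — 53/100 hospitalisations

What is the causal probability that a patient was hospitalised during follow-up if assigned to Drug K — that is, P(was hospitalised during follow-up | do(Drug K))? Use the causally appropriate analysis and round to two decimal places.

The distribution of cholesterol is itself part of what the drug does — it is an intermediate outcome. Holding it fixed would remove that part of the effect; the total effect is the pooled difference.
So P(outcome | do(Drug K)) is just the pooled rate for Drug K: 136/800 = 0.170.

0.17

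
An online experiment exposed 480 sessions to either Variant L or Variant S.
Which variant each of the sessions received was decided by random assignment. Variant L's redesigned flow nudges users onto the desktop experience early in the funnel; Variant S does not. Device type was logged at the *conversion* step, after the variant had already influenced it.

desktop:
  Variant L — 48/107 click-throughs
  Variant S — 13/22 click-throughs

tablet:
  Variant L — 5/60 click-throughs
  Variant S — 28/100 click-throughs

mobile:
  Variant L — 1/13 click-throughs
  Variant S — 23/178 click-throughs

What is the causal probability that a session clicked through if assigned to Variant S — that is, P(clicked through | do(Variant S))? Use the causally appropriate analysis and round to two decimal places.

0.21

The device type-specific comparison favours Variant S throughout, but the pooled figures favour Variant L. The question is whether to condition on device type.
Device type is downstream of the variant. One should not condition on a consequence of treatment, so the overall rates are the right comparison.
So P(outcome | do(Variant S)) is just the pooled rate for Variant S: 64/300 = 0.213.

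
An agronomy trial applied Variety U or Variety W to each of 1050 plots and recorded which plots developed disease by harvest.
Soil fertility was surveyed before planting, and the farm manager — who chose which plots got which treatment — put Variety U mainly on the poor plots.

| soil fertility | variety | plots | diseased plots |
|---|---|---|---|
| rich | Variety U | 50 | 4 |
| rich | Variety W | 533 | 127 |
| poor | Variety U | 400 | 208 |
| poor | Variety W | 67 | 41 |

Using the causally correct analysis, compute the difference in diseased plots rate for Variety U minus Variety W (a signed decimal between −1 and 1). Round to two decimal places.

-0.13

Variety U is lower inside every soil fertility stratum but Variety W is lower in aggregate. Whether to stratify depends on how soil fertility relates to the variety.
Soil fertility is set before the variety has any effect — it is not caused by the variety — and it independently drives the outcome. That makes it a confounder, so the causal comparison is within soil fertility levels.
Adjusting over the population distribution of soil fertility: 0.555·(0.080−0.238) + 0.445·(0.520−0.612) = -0.129.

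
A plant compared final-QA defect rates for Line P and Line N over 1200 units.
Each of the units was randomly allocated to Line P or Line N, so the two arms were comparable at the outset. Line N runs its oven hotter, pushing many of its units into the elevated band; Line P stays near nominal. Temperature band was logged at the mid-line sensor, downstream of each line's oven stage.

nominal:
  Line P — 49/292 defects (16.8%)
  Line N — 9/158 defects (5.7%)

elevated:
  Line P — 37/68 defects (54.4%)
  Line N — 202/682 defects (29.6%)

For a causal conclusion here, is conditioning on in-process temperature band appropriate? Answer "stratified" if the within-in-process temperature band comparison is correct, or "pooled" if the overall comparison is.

pooled

The in-process temperature band-specific comparison favours Line N throughout, but the pooled figures favour Line P. The question is whether to condition on in-process temperature band.
In-process temperature band lies on the pathway line → in-process temperature band → outcome, so adjusting for it blocks the indirect effect. For the total causal effect of line, use the unadjusted pooled rates.
Pooled: Line P 23.9% vs Line N 25.1%; Line P is lower overall.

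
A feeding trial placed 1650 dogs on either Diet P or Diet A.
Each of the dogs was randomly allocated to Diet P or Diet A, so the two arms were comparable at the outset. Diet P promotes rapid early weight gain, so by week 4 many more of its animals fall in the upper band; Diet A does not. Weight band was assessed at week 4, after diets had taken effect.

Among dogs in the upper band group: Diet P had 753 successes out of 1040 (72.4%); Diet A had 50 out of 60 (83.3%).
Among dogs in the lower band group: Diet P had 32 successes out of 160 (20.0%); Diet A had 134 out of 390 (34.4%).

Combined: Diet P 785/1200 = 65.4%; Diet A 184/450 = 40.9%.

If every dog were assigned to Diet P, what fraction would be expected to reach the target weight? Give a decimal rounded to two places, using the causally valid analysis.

Because the diet influences week-4 weight band, week-4 weight band is a post-treatment mediator, not a confounder. Stratifying on it would bias the estimate; the causal effect is the crude pooled difference.
So P(outcome | do(Diet P)) is just the pooled rate for Diet P: 785/1200 = 0.654.

0.65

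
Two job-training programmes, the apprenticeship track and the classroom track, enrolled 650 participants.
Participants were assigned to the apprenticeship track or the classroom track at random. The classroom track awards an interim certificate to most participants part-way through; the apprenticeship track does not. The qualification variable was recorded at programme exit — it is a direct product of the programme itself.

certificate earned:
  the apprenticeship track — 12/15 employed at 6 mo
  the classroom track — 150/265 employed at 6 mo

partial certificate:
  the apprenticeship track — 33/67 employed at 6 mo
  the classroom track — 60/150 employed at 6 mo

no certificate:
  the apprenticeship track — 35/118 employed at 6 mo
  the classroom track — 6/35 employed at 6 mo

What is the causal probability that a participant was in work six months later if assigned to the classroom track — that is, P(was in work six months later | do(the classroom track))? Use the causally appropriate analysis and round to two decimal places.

the apprenticeship track is higher inside every qualification attained during the programme stratum but the classroom track is higher in aggregate. Whether to stratify depends on how qualification attained during the programme relates to the programme.
The distribution of qualification attained during the programme is itself part of what the programme does — it is an intermediate outcome. Holding it fixed would remove that part of the effect; the total effect is the pooled difference.
So P(outcome | do(the classroom track)) is just the pooled rate for the classroom track: 216/450 = 0.480.

0.48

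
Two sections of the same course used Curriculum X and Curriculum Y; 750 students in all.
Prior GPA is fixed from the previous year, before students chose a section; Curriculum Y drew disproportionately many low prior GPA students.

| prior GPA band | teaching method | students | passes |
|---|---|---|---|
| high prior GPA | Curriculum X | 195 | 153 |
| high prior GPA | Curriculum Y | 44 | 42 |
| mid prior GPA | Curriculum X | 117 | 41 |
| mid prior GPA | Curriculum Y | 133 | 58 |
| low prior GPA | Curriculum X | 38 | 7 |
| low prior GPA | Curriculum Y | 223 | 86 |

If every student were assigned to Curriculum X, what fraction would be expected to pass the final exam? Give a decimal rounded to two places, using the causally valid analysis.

0.43

Within every prior GPA band level Curriculum Y has the higher rate, yet pooled Curriculum X does — Simpson's reversal.
Since prior GPA band is a pre-existing factor (not a product of the teaching method) and it affects the outcome on its own, it is a confounder. The stratified rates, not the pooled rate, identify the causal effect.
Standardising Curriculum X to the population prior GPA band mix: 0.319·153/195 + 0.333·41/117 + 0.348·7/38 = 0.431.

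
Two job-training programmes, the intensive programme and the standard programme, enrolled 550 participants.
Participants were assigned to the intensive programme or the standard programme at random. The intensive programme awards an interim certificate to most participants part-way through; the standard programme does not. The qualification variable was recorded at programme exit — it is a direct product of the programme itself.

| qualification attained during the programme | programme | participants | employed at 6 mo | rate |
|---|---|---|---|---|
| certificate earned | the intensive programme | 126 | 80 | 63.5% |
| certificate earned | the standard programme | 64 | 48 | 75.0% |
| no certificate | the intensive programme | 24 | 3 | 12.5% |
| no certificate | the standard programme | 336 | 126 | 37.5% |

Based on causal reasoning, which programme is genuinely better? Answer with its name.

the intensive programme

Qualification attained during the programme lies on the pathway programme → qualification attained during the programme → outcome, so adjusting for it blocks the indirect effect. For the total causal effect of programme, use the unadjusted pooled rates.
Pooled: the intensive programme 55.3% vs the standard programme 43.5%; the intensive programme is higher overall.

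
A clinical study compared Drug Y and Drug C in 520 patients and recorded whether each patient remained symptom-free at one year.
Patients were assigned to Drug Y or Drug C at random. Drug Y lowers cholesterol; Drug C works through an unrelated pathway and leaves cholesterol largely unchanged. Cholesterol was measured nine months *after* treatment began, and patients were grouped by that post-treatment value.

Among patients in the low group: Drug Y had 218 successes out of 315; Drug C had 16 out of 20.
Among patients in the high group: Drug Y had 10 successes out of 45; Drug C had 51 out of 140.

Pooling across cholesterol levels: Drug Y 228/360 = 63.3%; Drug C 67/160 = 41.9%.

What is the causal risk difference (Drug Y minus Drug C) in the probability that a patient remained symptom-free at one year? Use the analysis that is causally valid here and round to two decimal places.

+0.21

The distribution of cholesterol is itself part of what the drug does — it is an intermediate outcome. Holding it fixed would remove that part of the effect; the total effect is the pooled difference.
The causal difference is the pooled difference: 0.633 − 0.419 = +0.215.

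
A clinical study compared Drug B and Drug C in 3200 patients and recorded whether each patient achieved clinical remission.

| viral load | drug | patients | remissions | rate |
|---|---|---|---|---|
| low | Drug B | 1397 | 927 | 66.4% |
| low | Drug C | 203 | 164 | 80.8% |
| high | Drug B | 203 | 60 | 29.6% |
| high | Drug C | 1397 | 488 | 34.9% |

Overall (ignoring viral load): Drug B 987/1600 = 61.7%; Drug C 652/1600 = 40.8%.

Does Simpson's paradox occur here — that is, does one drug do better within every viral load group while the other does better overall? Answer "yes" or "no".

Within each viral load level (low 66.4% vs 80.8%; high 29.6% vs 34.9%), Drug C has the higher rate every time. Pooled: 61.7% vs 40.8% — Drug B has the higher rate overall. The two comparisons disagree.

yes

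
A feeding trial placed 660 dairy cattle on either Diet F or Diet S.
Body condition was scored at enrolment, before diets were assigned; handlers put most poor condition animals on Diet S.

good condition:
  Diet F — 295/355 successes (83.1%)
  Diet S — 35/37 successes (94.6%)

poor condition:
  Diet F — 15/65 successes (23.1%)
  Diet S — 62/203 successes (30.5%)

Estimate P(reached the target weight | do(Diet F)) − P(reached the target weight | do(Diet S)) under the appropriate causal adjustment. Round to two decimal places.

-0.10

The imbalance in starting body condition arose from how dairy cattle were allocated, not from anything the diet did; and starting body condition independently affects the outcome. The pooled gap is confounded — condition on starting body condition.
Adjusting over the population distribution of starting body condition: 0.594·(0.831−0.946) + 0.406·(0.231−0.305) = -0.099.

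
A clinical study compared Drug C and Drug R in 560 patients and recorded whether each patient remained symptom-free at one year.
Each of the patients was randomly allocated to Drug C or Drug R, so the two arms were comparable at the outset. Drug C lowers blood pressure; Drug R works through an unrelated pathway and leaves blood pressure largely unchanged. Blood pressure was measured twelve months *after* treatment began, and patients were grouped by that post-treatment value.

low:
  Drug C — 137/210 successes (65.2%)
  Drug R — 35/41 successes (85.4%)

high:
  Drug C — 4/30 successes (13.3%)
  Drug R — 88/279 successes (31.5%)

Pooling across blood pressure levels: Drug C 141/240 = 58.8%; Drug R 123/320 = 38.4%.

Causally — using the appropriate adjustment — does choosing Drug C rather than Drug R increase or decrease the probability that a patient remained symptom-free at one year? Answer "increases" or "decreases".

increases

Because the drug influences blood pressure, blood pressure is a post-treatment mediator, not a confounder. Stratifying on it would bias the estimate; the causal effect is the crude pooled difference.
Pooled: Drug C 58.8% vs Drug R 38.4%; Drug C is higher overall.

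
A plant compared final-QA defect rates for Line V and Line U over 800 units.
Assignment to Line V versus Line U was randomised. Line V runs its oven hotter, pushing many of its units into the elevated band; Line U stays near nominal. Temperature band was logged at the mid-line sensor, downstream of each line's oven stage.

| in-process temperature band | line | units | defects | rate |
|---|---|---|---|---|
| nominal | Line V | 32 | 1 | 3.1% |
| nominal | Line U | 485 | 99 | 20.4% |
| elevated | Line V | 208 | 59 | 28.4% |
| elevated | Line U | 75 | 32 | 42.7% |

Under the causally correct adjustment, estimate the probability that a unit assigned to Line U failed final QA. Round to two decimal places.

0.23

The in-process temperature band-specific comparison favours Line V throughout, but the pooled figures favour Line U. The question is whether to condition on in-process temperature band.
In-process temperature band is recorded after the line and is itself shifted by it — it sits on the causal path from line to outcome. Conditioning on a mediator would strip out part of the effect we want; the pooled comparison gives the total causal effect.
So P(outcome | do(Line U)) is just the pooled rate for Line U: 131/560 = 0.234.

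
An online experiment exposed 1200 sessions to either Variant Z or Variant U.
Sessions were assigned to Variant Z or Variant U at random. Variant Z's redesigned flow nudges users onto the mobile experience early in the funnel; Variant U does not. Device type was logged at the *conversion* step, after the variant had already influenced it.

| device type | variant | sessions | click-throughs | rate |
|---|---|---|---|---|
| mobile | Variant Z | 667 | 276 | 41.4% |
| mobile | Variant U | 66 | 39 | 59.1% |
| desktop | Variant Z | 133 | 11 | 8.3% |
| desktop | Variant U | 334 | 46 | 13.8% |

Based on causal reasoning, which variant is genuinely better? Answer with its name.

Variant Z

Stratifying would compare variants among sessions the variants themselves sorted into device type groups — a form of selection on an intermediate. The unconditioned pooled rates give the total causal effect.
Pooled: Variant Z 35.9% vs Variant U 21.2%; Variant Z is higher overall.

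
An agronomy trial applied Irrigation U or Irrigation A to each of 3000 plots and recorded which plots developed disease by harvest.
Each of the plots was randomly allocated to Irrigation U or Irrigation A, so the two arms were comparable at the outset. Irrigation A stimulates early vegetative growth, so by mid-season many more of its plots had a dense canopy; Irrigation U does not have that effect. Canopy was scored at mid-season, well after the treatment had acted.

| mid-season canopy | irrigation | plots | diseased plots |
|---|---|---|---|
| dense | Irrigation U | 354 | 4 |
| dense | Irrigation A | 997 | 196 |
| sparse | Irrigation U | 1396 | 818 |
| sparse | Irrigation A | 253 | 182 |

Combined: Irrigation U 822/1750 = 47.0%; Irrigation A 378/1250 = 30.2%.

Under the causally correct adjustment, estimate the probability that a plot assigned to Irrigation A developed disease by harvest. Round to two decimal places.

Mid-season canopy is recorded after the irrigation and is itself shifted by it — it sits on the causal path from irrigation to outcome. Conditioning on a mediator would strip out part of the effect we want; the pooled comparison gives the total causal effect.
So P(outcome | do(Irrigation A)) is just the pooled rate for Irrigation A: 378/1250 = 0.302.

0.30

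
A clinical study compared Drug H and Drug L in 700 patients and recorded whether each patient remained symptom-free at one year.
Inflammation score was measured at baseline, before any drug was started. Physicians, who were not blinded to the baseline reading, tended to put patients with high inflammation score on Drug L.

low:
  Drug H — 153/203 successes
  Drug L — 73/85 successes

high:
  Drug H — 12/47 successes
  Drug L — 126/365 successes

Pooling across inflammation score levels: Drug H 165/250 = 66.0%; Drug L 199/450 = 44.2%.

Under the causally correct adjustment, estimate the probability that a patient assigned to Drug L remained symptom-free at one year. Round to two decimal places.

Nothing the drug does changes inflammation score; the imbalance is an allocation artefact. With inflammation score also predicting the outcome, the pooled figure is confounded, and the within-stratum comparison is the causal one.
Standardising Drug L to the population inflammation score mix: 0.411·73/85 + 0.589·126/365 = 0.557.

0.56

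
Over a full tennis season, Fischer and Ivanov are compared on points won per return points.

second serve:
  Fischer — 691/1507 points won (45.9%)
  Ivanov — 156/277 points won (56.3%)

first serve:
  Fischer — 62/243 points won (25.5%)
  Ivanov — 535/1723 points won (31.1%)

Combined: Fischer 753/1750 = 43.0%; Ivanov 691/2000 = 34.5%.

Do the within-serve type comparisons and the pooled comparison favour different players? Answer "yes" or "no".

Within each serve type level (second serve 45.9% vs 56.3%; first serve 25.5% vs 31.1%), Ivanov has the higher rate every time. Pooled: 43.0% vs 34.5% — Fischer has the higher rate overall. The two comparisons disagree.

yes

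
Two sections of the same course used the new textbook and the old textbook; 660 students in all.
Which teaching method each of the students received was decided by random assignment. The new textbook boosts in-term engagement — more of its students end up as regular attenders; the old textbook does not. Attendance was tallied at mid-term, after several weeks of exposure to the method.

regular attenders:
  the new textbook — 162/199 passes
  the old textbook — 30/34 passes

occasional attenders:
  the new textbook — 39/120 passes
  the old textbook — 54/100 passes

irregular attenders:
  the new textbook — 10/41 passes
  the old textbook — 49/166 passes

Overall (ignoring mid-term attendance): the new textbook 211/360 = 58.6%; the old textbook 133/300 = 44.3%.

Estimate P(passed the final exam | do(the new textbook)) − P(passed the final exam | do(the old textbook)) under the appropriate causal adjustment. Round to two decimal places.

Mid-term attendance lies on the pathway teaching method → mid-term attendance → outcome, so adjusting for it blocks the indirect effect. For the total causal effect of teaching method, use the unadjusted pooled rates.
The causal difference is the pooled difference: 0.586 − 0.443 = +0.143.

+0.14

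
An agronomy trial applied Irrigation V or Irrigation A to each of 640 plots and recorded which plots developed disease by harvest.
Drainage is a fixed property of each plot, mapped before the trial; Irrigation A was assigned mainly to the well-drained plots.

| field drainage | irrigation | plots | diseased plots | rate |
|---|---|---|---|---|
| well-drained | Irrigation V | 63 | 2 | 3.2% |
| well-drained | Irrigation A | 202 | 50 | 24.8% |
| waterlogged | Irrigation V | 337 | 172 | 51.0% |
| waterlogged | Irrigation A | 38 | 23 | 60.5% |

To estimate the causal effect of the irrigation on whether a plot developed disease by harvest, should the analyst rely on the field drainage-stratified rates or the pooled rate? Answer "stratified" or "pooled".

The imbalance in field drainage arose from how plots were allocated, not from anything the irrigation did; and field drainage independently affects the outcome. The pooled gap is confounded — condition on field drainage.
Within each level — well-drained: 3.2% vs 24.8%; waterlogged: 51.0% vs 60.5% — Irrigation V is lower every time.

stratified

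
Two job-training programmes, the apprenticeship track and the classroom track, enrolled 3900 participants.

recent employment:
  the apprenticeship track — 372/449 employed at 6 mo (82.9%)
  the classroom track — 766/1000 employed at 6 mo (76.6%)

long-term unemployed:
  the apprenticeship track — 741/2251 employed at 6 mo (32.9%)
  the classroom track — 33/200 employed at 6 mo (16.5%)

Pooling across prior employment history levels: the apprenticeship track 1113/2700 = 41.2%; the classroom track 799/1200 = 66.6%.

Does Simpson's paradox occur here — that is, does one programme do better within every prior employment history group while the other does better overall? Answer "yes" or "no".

Within each prior employment history level (recent employment 82.9% vs 76.6%; long-term unemployed 32.9% vs 16.5%), the apprenticeship track has the higher rate every time. Pooled: 41.2% vs 66.6% — the classroom track has the higher rate overall. The two comparisons disagree.

yes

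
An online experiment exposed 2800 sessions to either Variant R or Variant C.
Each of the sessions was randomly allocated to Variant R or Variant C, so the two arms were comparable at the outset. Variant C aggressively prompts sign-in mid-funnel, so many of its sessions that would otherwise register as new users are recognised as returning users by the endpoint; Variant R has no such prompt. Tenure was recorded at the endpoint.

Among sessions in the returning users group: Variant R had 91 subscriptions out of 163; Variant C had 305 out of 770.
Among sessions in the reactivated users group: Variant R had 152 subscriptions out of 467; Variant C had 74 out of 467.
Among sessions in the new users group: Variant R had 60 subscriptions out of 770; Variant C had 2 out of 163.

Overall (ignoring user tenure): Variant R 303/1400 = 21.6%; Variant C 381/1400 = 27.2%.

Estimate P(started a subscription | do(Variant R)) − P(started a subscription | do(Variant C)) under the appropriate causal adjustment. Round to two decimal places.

Stratifying would compare variants among sessions the variants themselves sorted into user tenure groups — a form of selection on an intermediate. The unconditioned pooled rates give the total causal effect.
The causal difference is the pooled difference: 0.216 − 0.272 = -0.056.

-0.06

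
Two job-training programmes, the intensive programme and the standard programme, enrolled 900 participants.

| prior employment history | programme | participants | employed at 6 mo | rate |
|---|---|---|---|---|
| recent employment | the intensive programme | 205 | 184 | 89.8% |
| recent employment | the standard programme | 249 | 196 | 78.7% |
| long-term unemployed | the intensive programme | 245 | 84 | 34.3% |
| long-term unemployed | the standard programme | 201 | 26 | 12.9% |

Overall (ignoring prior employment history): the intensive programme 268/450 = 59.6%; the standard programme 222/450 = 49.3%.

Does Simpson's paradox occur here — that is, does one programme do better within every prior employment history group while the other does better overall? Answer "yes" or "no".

Within each prior employment history level (recent employment 89.8% vs 78.7%; long-term unemployed 34.3% vs 12.9%), the intensive programme has the higher rate every time. Pooled: 59.6% vs 49.3% — the intensive programme has the higher rate overall. They agree.

no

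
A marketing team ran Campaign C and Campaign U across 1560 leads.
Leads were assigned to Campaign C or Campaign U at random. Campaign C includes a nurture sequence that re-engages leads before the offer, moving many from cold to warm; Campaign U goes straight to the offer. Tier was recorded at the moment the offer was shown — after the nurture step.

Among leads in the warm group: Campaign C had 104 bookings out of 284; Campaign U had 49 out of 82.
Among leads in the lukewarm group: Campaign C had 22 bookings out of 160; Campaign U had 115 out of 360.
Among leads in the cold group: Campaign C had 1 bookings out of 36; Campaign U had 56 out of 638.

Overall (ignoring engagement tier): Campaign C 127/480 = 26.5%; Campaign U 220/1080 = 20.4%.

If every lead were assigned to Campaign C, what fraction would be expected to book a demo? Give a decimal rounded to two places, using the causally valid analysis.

0.26

Within every engagement tier level Campaign U has the higher rate, yet pooled Campaign C does — Simpson's reversal.
Because the campaign influences engagement tier, engagement tier is a post-treatment mediator, not a confounder. Stratifying on it would bias the estimate; the causal effect is the crude pooled difference.
So P(outcome | do(Campaign C)) is just the pooled rate for Campaign C: 127/480 = 0.265.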